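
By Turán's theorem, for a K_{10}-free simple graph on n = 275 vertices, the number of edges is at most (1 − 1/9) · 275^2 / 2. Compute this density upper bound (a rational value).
Turán density bound = (8/9) · 275^2/2 = 302500/9 ≈ 33611.1111

Turán's theorem: ex(n, K_{r+1}) is achieved by the complete r-partite Turán graph T(n, r) with parts as balanced as possible, and is at most (1 − 1/r) · n^2/2. For r = 9, n = 275: the density bound is (8/9) · 75625/2 = 302500/9 ≈ 33611.1111. The integer-valued extremum is e(T(275, 9)) = 33610, which is strictly less than the density bound 302500/9 since 9 ∤ 275 (the parts of T(275, 9) cannot all be equal).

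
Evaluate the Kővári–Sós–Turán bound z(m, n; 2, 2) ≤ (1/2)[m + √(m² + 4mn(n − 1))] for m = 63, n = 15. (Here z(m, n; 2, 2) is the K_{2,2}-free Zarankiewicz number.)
z(63, 15; 2, 2) ≤ (1/2)[63 + √(63² + 4·63·15·14)] = (1/2)[63 + √56889] = 150.7571

Kővári–Sós–Turán: let r_1, ..., r_63 be the row sums and z = Σ r_i the total number of 1s. Each pair of columns can share at most one row with both entries 1 (else a 2×2 all-ones block appears), so Σ_i C(r_i, 2) ≤ C(15, 2) = 105. By convexity Σ_i C(r_i, 2) ≥ 63·C(z/63, 2) = z(z − 63)/(2·63), giving z² − 63z − 63·15·14 ≤ 0 and hence z ≤ (1/2)[63 + √(3969 + 4·13230)] = (1/2)[63 + √56889] ≈ (1/2)(63 + 238.5142) = 150.7571.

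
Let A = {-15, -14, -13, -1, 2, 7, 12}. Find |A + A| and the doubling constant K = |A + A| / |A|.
K = |A + A| / |A| = 25/7

Enumerate A + A = {a + b : a, b ∈ A}. With |A| = 7, there are |A|^2 = 49 ordered sum pairs; collecting distinct values, A + A = {-30, -29, -28, -27, -26, -16, -15, -14, -13, -12, -11, -8, -7, -6, -3, -2, -1, 1, 4, 6, 9, 11, 14, 19, 24}, so |A + A| = 25. Thus K = 25/7. For comparison, the minimum possible |A + A| over all 7-element sets is 2·7 − 1 = 13 (so min K = 13/7), attained only by arithmetic progressions.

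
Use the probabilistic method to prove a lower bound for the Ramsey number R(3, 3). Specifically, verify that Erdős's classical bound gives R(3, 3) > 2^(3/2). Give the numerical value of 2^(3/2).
2^(3/2) = 2.8284; so R(3, 3) > 2.8284

Colour each edge of K_n uniformly at random with red/blue. The expected number of monochromatic K_3 is C(n, 3) · 2 · 2^(−C(3,2)). If C(n, 3) · 2^(1 − C(3,2)) < 1, then with positive probability no monochromatic K_3 exists, so R(3, 3) > n. The standard estimate C(n, 3) ≤ n^3/3! shows this inequality holds whenever n ≤ 2^(3/2) (since 3! · 2^(C(3,2) − 1) > 2^(3^2/2) ≥ n^3). Hence R(3, 3) > 2^(3/2) = 2.8284.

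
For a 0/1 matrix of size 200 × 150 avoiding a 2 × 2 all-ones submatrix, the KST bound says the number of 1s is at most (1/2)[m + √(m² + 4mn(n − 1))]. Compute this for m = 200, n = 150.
z(200, 150; 2, 2) ≤ (1/2)[200 + √(200² + 4·200·150·149)] = (1/2)[200 + √17920000] = 2216.601

Kővári–Sós–Turán: let r_1, ..., r_200 be the row sums and z = Σ r_i the total number of 1s. Each pair of columns can share at most one row with both entries 1 (else a 2×2 all-ones block appears), so Σ_i C(r_i, 2) ≤ C(150, 2) = 11175. By convexity Σ_i C(r_i, 2) ≥ 200·C(z/200, 2) = z(z − 200)/(2·200), giving z² − 200z − 200·150·149 ≤ 0 and hence z ≤ (1/2)[200 + √(40000 + 4·4470000)] = (1/2)[200 + √17920000] ≈ (1/2)(200 + 4233.2021) = 2216.601.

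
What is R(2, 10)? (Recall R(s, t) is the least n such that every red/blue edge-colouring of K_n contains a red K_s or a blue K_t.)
R(2, 10) = 10

R(2, k) = k for all k ≥ 2: in a 2-colouring of K_k, either some edge is red (a red K_2) or all edges are blue (a blue K_k). And K_{9} coloured all-blue has no blue K_10, so R(2, 10) > 9. Hence R(2, 10) = 10.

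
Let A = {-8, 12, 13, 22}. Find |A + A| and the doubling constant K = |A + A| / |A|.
K = |A + A| / |A| = 10/4 = 5/2

Enumerate A + A = {a + b : a, b ∈ A}. With |A| = 4, there are |A|^2 = 16 ordered sum pairs; collecting distinct values, A + A = {-16, 4, 5, 14, 24, 25, 26, 34, 35, 44}, so |A + A| = 10. Thus K = 10/4 = 5/2. For comparison, the minimum possible |A + A| over all 4-element sets is 2·4 − 1 = 7 (so min K = 7/4), attained only by arithmetic progressions.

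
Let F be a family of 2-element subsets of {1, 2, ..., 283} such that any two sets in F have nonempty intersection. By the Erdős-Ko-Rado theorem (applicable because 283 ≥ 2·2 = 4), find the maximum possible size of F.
max |F| = C(282, 1) = 282

The Erdős-Ko-Rado theorem states: for n ≥ 2k, an intersecting family of k-subsets of an n-element set has size at most C(n − 1, k − 1), with equality for 'star' families {A ⊆ [n] : |A| = k, i ∈ A} (fix an element i). For n = 283, k = 2: C(282, 1) = 282.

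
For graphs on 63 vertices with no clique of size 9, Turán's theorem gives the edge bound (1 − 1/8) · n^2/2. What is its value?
Turán density bound = (7/8) · 63^2/2 = 27783/16 ≈ 1736.4375

Turán's theorem: ex(n, K_{r+1}) is achieved by the complete r-partite Turán graph T(n, r) with parts as balanced as possible, and is at most (1 − 1/r) · n^2/2. For r = 8, n = 63: the density bound is (7/8) · 3969/2 = 27783/16 ≈ 1736.4375. The integer-valued extremum is e(T(63, 8)) = 1736, which is strictly less than the density bound 27783/16 since 8 ∤ 63 (the parts of T(63, 8) cannot all be equal).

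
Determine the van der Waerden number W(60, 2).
W(60, 2) = 60 + 1 = 61

A 2-term AP is any pair of integers, so a monochromatic 2-AP exists iff some colour is used at least twice. With 60 colours, the colouring i ↦ i on {1, ..., 60} uses each colour once, avoiding any monochromatic pair, so W(60, 2) > 60. For {1, ..., 61}, pigeonhole forces two integers of the same colour, which form a monochromatic 2-AP. Hence W(60, 2) = 61.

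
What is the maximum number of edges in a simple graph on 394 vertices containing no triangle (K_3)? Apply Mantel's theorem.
ex(394, K_3) = ⌊394^2/4⌋ = 38809

Mantel (1907): a triangle-free graph on n vertices has at most ⌊n^2/4⌋ edges, with equality for the complete bipartite graph K_{⌊n/2⌋, ⌈n/2⌉}. For n = 394: ⌊394^2/4⌋ = ⌊155236/4⌋ = 38809. The extremal graph is K_{197, 197}, which has 197·197 = 38809 edges.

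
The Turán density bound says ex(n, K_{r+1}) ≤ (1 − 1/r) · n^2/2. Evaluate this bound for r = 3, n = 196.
Turán density bound = (2/3) · 196^2/2 = 38416/3 ≈ 12805.3333

Turán's theorem: ex(n, K_{r+1}) is achieved by the complete r-partite Turán graph T(n, r) with parts as balanced as possible, and is at most (1 − 1/r) · n^2/2. For r = 3, n = 196: the density bound is (2/3) · 38416/2 = 38416/3 ≈ 12805.3333. The integer-valued extremum is e(T(196, 3)) = 12805, which is strictly less than the density bound 38416/3 since 3 ∤ 196 (the parts of T(196, 3) cannot all be equal).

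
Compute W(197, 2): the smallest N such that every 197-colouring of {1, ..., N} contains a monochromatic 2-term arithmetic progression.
W(197, 2) = 197 + 1 = 198

A 2-term AP is any pair of integers, so a monochromatic 2-AP exists iff some colour is used at least twice. With 197 colours, the colouring i ↦ i on {1, ..., 197} uses each colour once, avoiding any monochromatic pair, so W(197, 2) > 197. For {1, ..., 198}, pigeonhole forces two integers of the same colour, which form a monochromatic 2-AP. Hence W(197, 2) = 198.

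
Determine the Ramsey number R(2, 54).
R(2, 54) = 54

R(2, k) = k for all k ≥ 2: in a 2-colouring of K_k, either some edge is red (a red K_2) or all edges are blue (a blue K_k). And K_{53} coloured all-blue has no blue K_54, so R(2, 54) > 53. Hence R(2, 54) = 54.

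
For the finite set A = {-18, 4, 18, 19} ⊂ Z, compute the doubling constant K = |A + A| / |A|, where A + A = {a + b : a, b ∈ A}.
K = |A + A| / |A| = 10/4 = 5/2

Enumerate A + A = {a + b : a, b ∈ A}. With |A| = 4, there are |A|^2 = 16 ordered sum pairs; collecting distinct values, A + A = {-36, -14, 0, 1, 8, 22, 23, 36, 37, 38}, so |A + A| = 10. Thus K = 10/4 = 5/2. For comparison, the minimum possible |A + A| over all 4-element sets is 2·4 − 1 = 7 (so min K = 7/4), attained only by arithmetic progressions.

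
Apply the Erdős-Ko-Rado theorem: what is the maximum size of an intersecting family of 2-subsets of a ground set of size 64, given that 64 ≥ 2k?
max |F| = C(63, 1) = 63

Erdős-Ko-Rado (1961): when n ≥ 2k, max |F| = C(n−1, k−1). The bound is attained by the star {A : i ∈ A} for any fixed i ∈ [n]. Here C(64−1, 2−1) = C(63, 1) = 63.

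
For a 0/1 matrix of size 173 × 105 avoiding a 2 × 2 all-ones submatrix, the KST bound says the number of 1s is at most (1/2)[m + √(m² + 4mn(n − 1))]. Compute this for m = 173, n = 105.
z(173, 105; 2, 2) ≤ (1/2)[173 + √(173² + 4·173·105·104)] = (1/2)[173 + √7586569] = 1463.6864

Kővári–Sós–Turán: let r_1, ..., r_173 be the row sums and z = Σ r_i the total number of 1s. Each pair of columns can share at most one row with both entries 1 (else a 2×2 all-ones block appears), so Σ_i C(r_i, 2) ≤ C(105, 2) = 5460. By convexity Σ_i C(r_i, 2) ≥ 173·C(z/173, 2) = z(z − 173)/(2·173), giving z² − 173z − 173·105·104 ≤ 0 and hence z ≤ (1/2)[173 + √(29929 + 4·1889160)] = (1/2)[173 + √7586569] ≈ (1/2)(173 + 2754.3727) = 1463.6864.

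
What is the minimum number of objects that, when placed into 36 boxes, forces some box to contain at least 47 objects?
n = (47 − 1)·36 + 1 = 1657

By the generalised pigeonhole principle, to guarantee some box contains ≥ r objects we need more than (r − 1) · k objects total. Threshold: n = (r − 1) · k + 1. With r = 47 and k = 36: n = 46 · 36 + 1 = 1656 + 1 = 1657. For n = 1656 = 46 · 36, we can put exactly 46 objects in every box, avoiding 47 in any single one — so 1657 is tight.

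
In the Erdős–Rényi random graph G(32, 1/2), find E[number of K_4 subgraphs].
E[# K_4] = C(32, 4) · (1/2)^C(4, 2) = 35960 / 2^6 = 4495/8 = 561.875

For each 4-subset S of vertices (there are C(32, 4) = 35960 such S), let X_S = 1 if S induces a K_4 (all C(4, 2) = 6 edges present). Then P(X_S = 1) = (1/2)^6 = 1/64. By linearity of expectation, E[# K_4] = C(32, 4) · (1/2)^6 = 35960 / 64 = 4495/8 = 561.875.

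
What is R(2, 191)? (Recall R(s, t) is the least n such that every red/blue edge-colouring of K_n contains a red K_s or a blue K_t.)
R(2, 191) = 191

R(2, k) = k for all k ≥ 2: in a 2-colouring of K_k, either some edge is red (a red K_2) or all edges are blue (a blue K_k). And K_{190} coloured all-blue has no blue K_191, so R(2, 191) > 190. Hence R(2, 191) = 191.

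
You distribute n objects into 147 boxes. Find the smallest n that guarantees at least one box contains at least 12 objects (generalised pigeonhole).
n = (12 − 1)·147 + 1 = 1618

By the generalised pigeonhole principle, to guarantee some box contains ≥ r objects we need more than (r − 1) · k objects total. Threshold: n = (r − 1) · k + 1. With r = 12 and k = 147: n = 11 · 147 + 1 = 1617 + 1 = 1618. For n = 1617 = 11 · 147, we can put exactly 11 objects in every box, avoiding 12 in any single one — so 1618 is tight.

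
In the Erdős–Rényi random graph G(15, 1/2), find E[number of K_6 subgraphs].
E[# K_6] = C(15, 6) · (1/2)^C(6, 2) = 5005 / 2^15 ≈ 0.152740

For each 6-subset S of vertices (there are C(15, 6) = 5005 such S), let X_S = 1 if S induces a K_6 (all C(6, 2) = 15 edges present). Then P(X_S = 1) = (1/2)^15 = 1/32768. By linearity of expectation, E[# K_6] = C(15, 6) · (1/2)^15 = 5005 / 32768 ≈ 0.152740.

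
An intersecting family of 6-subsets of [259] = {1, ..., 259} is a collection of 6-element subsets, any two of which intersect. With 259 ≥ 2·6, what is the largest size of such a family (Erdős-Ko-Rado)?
max |F| = C(258, 5) = 9161897856

The Erdős-Ko-Rado theorem states: for n ≥ 2k, an intersecting family of k-subsets of an n-element set has size at most C(n − 1, k − 1), with equality for 'star' families {A ⊆ [n] : |A| = k, i ∈ A} (fix an element i). For n = 259, k = 6: C(258, 5) = 9161897856.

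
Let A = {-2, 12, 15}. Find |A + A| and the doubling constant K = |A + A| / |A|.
K = |A + A| / |A| = 6/3 = 2

Enumerate A + A = {a + b : a, b ∈ A}. With |A| = 3, there are |A|^2 = 9 ordered sum pairs; collecting distinct values, A + A = {-4, 10, 13, 24, 27, 30}, so |A + A| = 6. Thus K = 6/3 = 2. For comparison, the minimum possible |A + A| over all 3-element sets is 2·3 − 1 = 5 (so min K = 5/3), attained only by arithmetic progressions.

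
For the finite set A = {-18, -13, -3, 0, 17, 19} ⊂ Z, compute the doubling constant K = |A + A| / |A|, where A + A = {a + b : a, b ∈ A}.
K = |A + A| / |A| = 21/6 = 7/2

Enumerate A + A = {a + b : a, b ∈ A}. With |A| = 6, there are |A|^2 = 36 ordered sum pairs; collecting distinct values, A + A = {-36, -31, -26, -21, -18, -16, -13, -6, -3, -1, 0, 1, 4, 6, 14, 16, 17, 19, 34, 36, 38}, so |A + A| = 21. Thus K = 21/6 = 7/2. For comparison, the minimum possible |A + A| over all 6-element sets is 2·6 − 1 = 11 (so min K = 11/6), attained only by arithmetic progressions.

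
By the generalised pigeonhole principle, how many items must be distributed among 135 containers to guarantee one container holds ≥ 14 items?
n = (14 − 1)·135 + 1 = 1756

By the generalised pigeonhole principle, to guarantee some box contains ≥ r objects we need more than (r − 1) · k objects total. Threshold: n = (r − 1) · k + 1. With r = 14 and k = 135: n = 13 · 135 + 1 = 1755 + 1 = 1756. For n = 1755 = 13 · 135, we can put exactly 13 objects in every box, avoiding 14 in any single one — so 1756 is tight.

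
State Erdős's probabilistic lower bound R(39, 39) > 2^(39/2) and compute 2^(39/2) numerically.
2^(39/2) = 741455.2002; so R(39, 39) > 741455.2002

Colour each edge of K_n uniformly at random with red/blue. The expected number of monochromatic K_39 is C(n, 39) · 2 · 2^(−C(39,2)). If C(n, 39) · 2^(1 − C(39,2)) < 1, then with positive probability no monochromatic K_39 exists, so R(39, 39) > n. The standard estimate C(n, 39) ≤ n^39/39! shows this inequality holds whenever n ≤ 2^(39/2) (since 39! · 2^(C(39,2) − 1) > 2^(39^2/2) ≥ n^39). Hence R(39, 39) > 2^(39/2) = 741455.2002.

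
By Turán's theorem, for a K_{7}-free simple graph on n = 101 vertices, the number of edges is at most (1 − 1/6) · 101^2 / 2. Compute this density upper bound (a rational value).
Turán density bound = (5/6) · 101^2/2 = 51005/12 ≈ 4250.4167

Turán's theorem: ex(n, K_{r+1}) is achieved by the complete r-partite Turán graph T(n, r) with parts as balanced as possible, and is at most (1 − 1/r) · n^2/2. For r = 6, n = 101: the density bound is (5/6) · 10201/2 = 51005/12 ≈ 4250.4167. The integer-valued extremum is e(T(101, 6)) = 4250, which is strictly less than the density bound 51005/12 since 6 ∤ 101 (the parts of T(101, 6) cannot all be equal).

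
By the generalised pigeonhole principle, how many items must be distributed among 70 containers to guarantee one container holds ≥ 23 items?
n = (23 − 1)·70 + 1 = 1541

By the generalised pigeonhole principle, to guarantee some box contains ≥ r objects we need more than (r − 1) · k objects total. Threshold: n = (r − 1) · k + 1. With r = 23 and k = 70: n = 22 · 70 + 1 = 1540 + 1 = 1541. For n = 1540 = 22 · 70, we can put exactly 22 objects in every box, avoiding 23 in any single one — so 1541 is tight.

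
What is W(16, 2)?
W(16, 2) = 16 + 1 = 17

A 2-term AP is any pair of integers, so a monochromatic 2-AP exists iff some colour is used at least twice. With 16 colours, the colouring i ↦ i on {1, ..., 16} uses each colour once, avoiding any monochromatic pair, so W(16, 2) > 16. For {1, ..., 17}, pigeonhole forces two integers of the same colour, which form a monochromatic 2-AP. Hence W(16, 2) = 17.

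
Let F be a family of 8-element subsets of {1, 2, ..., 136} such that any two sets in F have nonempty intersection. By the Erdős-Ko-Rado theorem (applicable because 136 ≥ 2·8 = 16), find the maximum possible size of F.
max |F| = C(135, 7) = 138432467745

The Erdős-Ko-Rado theorem states: for n ≥ 2k, an intersecting family of k-subsets of an n-element set has size at most C(n − 1, k − 1), with equality for 'star' families {A ⊆ [n] : |A| = k, i ∈ A} (fix an element i). For n = 136, k = 8: C(135, 7) = 138432467745.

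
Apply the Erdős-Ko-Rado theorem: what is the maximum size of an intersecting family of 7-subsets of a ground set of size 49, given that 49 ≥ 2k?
max |F| = C(48, 6) = 12271512

The Erdős-Ko-Rado theorem states: for n ≥ 2k, an intersecting family of k-subsets of an n-element set has size at most C(n − 1, k − 1), with equality for 'star' families {A ⊆ [n] : |A| = k, i ∈ A} (fix an element i). For n = 49, k = 7: C(48, 6) = 12271512.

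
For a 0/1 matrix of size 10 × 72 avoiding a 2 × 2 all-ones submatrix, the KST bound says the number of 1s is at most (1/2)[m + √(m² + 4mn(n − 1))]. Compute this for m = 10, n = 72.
z(10, 72; 2, 2) ≤ (1/2)[10 + √(10² + 4·10·72·71)] = (1/2)[10 + √204580] = 231.1526

Kővári–Sós–Turán: let r_1, ..., r_10 be the row sums and z = Σ r_i the total number of 1s. Each pair of columns can share at most one row with both entries 1 (else a 2×2 all-ones block appears), so Σ_i C(r_i, 2) ≤ C(72, 2) = 2556. By convexity Σ_i C(r_i, 2) ≥ 10·C(z/10, 2) = z(z − 10)/(2·10), giving z² − 10z − 10·72·71 ≤ 0 and hence z ≤ (1/2)[10 + √(100 + 4·51120)] = (1/2)[10 + √204580] ≈ (1/2)(10 + 452.3052) = 231.1526.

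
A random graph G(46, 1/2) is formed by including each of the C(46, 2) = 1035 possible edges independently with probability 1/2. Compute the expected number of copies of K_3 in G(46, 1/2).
E[# K_3] = C(46, 3) · (1/2)^C(3, 2) = 15180 / 2^3 = 3795/2 = 1897.5

For each 3-subset S of vertices (there are C(46, 3) = 15180 such S), let X_S = 1 if S induces a K_3 (all C(3, 2) = 3 edges present). Then P(X_S = 1) = (1/2)^3 = 1/8. By linearity of expectation, E[# K_3] = C(46, 3) · (1/2)^3 = 15180 / 8 = 3795/2 = 1897.5.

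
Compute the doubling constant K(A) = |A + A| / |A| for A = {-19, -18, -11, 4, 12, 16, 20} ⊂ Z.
K = |A + A| / |A| = 24/7

Enumerate A + A = {a + b : a, b ∈ A}. With |A| = 7, there are |A|^2 = 49 ordered sum pairs; collecting distinct values, A + A = {-38, -37, -36, -30, -29, -22, -15, -14, -7, -6, -3, -2, 1, 2, 5, 8, 9, 16, 20, 24, 28, 32, 36, 40}, so |A + A| = 24. Thus K = 24/7. For comparison, the minimum possible |A + A| over all 7-element sets is 2·7 − 1 = 13 (so min K = 13/7), attained only by arithmetic progressions.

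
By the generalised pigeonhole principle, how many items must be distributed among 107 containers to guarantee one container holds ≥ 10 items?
n = (10 − 1)·107 + 1 = 964

By the generalised pigeonhole principle, to guarantee some box contains ≥ r objects we need more than (r − 1) · k objects total. Threshold: n = (r − 1) · k + 1. With r = 10 and k = 107: n = 9 · 107 + 1 = 963 + 1 = 964. For n = 963 = 9 · 107, we can put exactly 9 objects in every box, avoiding 10 in any single one — so 964 is tight.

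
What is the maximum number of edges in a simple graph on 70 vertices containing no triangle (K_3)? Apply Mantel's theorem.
ex(70, K_3) = ⌊70^2/4⌋ = 1225

Mantel (1907): a triangle-free graph on n vertices has at most ⌊n^2/4⌋ edges, with equality for the complete bipartite graph K_{⌊n/2⌋, ⌈n/2⌉}. For n = 70: ⌊70^2/4⌋ = ⌊4900/4⌋ = 1225. The extremal graph is K_{35, 35}, which has 35·35 = 1225 edges.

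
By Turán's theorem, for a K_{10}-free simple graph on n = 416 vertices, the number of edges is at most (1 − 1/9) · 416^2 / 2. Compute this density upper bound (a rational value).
Turán density bound = (8/9) · 416^2/2 = 692224/9 ≈ 76913.7778

Turán's theorem: ex(n, K_{r+1}) is achieved by the complete r-partite Turán graph T(n, r) with parts as balanced as possible, and is at most (1 − 1/r) · n^2/2. For r = 9, n = 416: the density bound is (8/9) · 173056/2 = 692224/9 ≈ 76913.7778. The integer-valued extremum is e(T(416, 9)) = 76913, which is strictly less than the density bound 692224/9 since 9 ∤ 416 (the parts of T(416, 9) cannot all be equal).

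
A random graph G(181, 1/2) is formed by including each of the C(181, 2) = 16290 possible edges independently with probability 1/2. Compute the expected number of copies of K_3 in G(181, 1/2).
E[# K_3] = C(181, 3) · (1/2)^C(3, 2) = 971970 / 2^3 = 485985/4 = 121496.25

For each 3-subset S of vertices (there are C(181, 3) = 971970 such S), let X_S = 1 if S induces a K_3 (all C(3, 2) = 3 edges present). Then P(X_S = 1) = (1/2)^3 = 1/8. By linearity of expectation, E[# K_3] = C(181, 3) · (1/2)^3 = 971970 / 8 = 485985/4 = 121496.25.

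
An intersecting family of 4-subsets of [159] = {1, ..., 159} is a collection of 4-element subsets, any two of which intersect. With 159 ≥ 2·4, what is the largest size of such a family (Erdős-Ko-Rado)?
max |F| = C(158, 3) = 644956

The Erdős-Ko-Rado theorem states: for n ≥ 2k, an intersecting family of k-subsets of an n-element set has size at most C(n − 1, k − 1), with equality for 'star' families {A ⊆ [n] : |A| = k, i ∈ A} (fix an element i). For n = 159, k = 4: C(158, 3) = 644956.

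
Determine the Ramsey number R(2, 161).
R(2, 161) = 161

R(2, k) = k for all k ≥ 2: in a 2-colouring of K_k, either some edge is red (a red K_2) or all edges are blue (a blue K_k). And K_{160} coloured all-blue has no blue K_161, so R(2, 161) > 160. Hence R(2, 161) = 161.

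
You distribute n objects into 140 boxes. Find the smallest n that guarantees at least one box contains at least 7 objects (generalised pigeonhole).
n = (7 − 1)·140 + 1 = 841

By the generalised pigeonhole principle, to guarantee some box contains ≥ r objects we need more than (r − 1) · k objects total. Threshold: n = (r − 1) · k + 1. With r = 7 and k = 140: n = 6 · 140 + 1 = 840 + 1 = 841. For n = 840 = 6 · 140, we can put exactly 6 objects in every box, avoiding 7 in any single one — so 841 is tight.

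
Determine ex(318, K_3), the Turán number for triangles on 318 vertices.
ex(318, K_3) = ⌊318^2/4⌋ = 25281

Mantel (1907): a triangle-free graph on n vertices has at most ⌊n^2/4⌋ edges, with equality for the complete bipartite graph K_{⌊n/2⌋, ⌈n/2⌉}. For n = 318: ⌊318^2/4⌋ = ⌊101124/4⌋ = 25281. The extremal graph is K_{159, 159}, which has 159·159 = 25281 edges.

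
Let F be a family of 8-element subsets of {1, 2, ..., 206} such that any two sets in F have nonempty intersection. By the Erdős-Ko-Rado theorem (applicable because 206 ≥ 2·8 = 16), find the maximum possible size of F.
max |F| = C(205, 7) = 2721949282900

Erdős-Ko-Rado (1961): when n ≥ 2k, max |F| = C(n−1, k−1). The bound is attained by the star {A : i ∈ A} for any fixed i ∈ [n]. Here C(206−1, 8−1) = C(205, 7) = 2721949282900.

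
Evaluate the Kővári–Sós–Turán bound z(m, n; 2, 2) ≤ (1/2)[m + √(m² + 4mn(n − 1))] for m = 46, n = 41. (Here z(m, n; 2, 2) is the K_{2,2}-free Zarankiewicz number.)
z(46, 41; 2, 2) ≤ (1/2)[46 + √(46² + 4·46·41·40)] = (1/2)[46 + √303876] = 298.6247

Kővári–Sós–Turán: let r_1, ..., r_46 be the row sums and z = Σ r_i the total number of 1s. Each pair of columns can share at most one row with both entries 1 (else a 2×2 all-ones block appears), so Σ_i C(r_i, 2) ≤ C(41, 2) = 820. By convexity Σ_i C(r_i, 2) ≥ 46·C(z/46, 2) = z(z − 46)/(2·46), giving z² − 46z − 46·41·40 ≤ 0 and hence z ≤ (1/2)[46 + √(2116 + 4·75440)] = (1/2)[46 + √303876] ≈ (1/2)(46 + 551.2495) = 298.6247.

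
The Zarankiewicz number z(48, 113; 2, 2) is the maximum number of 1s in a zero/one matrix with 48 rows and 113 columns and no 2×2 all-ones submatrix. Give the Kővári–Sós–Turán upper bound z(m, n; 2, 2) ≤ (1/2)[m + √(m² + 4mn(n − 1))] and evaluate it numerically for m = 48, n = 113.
z(48, 113; 2, 2) ≤ (1/2)[48 + √(48² + 4·48·113·112)] = (1/2)[48 + √2432256] = 803.7846

Kővári–Sós–Turán: let r_1, ..., r_48 be the row sums and z = Σ r_i the total number of 1s. Each pair of columns can share at most one row with both entries 1 (else a 2×2 all-ones block appears), so Σ_i C(r_i, 2) ≤ C(113, 2) = 6328. By convexity Σ_i C(r_i, 2) ≥ 48·C(z/48, 2) = z(z − 48)/(2·48), giving z² − 48z − 48·113·112 ≤ 0 and hence z ≤ (1/2)[48 + √(2304 + 4·607488)] = (1/2)[48 + √2432256] ≈ (1/2)(48 + 1559.5692) = 803.7846.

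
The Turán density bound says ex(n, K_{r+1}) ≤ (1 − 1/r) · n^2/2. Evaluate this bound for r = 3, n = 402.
Turán density bound = (2/3) · 402^2/2 = 53868

Turán's theorem: ex(n, K_{r+1}) is achieved by the complete r-partite Turán graph T(n, r) with parts as balanced as possible, and is at most (1 − 1/r) · n^2/2. For r = 3, n = 402: the density bound is (2/3) · 161604/2 = 53868. Since 3 ∣ 402, the Turán graph T(402, 3) has parts of equal size 134, and its edge count e(T(402, 3)) = 53868 attains the density bound exactly.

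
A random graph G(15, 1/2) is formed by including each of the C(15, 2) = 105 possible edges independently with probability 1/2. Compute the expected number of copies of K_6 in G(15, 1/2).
E[# K_6] = C(15, 6) · (1/2)^C(6, 2) = 5005 / 2^15 ≈ 0.152740

For each 6-subset S of vertices (there are C(15, 6) = 5005 such S), let X_S = 1 if S induces a K_6 (all C(6, 2) = 15 edges present). Then P(X_S = 1) = (1/2)^15 = 1/32768. By linearity of expectation, E[# K_6] = C(15, 6) · (1/2)^15 = 5005 / 32768 ≈ 0.152740.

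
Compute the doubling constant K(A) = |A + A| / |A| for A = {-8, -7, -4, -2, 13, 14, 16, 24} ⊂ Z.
K = |A + A| / |A| = 33/8

Enumerate A + A = {a + b : a, b ∈ A}. With |A| = 8, there are |A|^2 = 64 ordered sum pairs; collecting distinct values, A + A = {-16, -15, -14, -12, -11, -10, -9, -8, -6, -4, 5, 6, 7, 8, 9, 10, 11, 12, 14, 16, 17, 20, 22, 26, 27, 28, 29, 30, 32, 37, 38, 40, 48}, so |A + A| = 33. Thus K = 33/8. For comparison, the minimum possible |A + A| over all 8-element sets is 2·8 − 1 = 15 (so min K = 15/8), attained only by arithmetic progressions.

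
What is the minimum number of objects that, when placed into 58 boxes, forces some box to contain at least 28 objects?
n = (28 − 1)·58 + 1 = 1567

By the generalised pigeonhole principle, to guarantee some box contains ≥ r objects we need more than (r − 1) · k objects total. Threshold: n = (r − 1) · k + 1. With r = 28 and k = 58: n = 27 · 58 + 1 = 1566 + 1 = 1567. For n = 1566 = 27 · 58, we can put exactly 27 objects in every box, avoiding 28 in any single one — so 1567 is tight.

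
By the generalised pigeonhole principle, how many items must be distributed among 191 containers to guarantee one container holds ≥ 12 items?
n = (12 − 1)·191 + 1 = 2102

By the generalised pigeonhole principle, to guarantee some box contains ≥ r objects we need more than (r − 1) · k objects total. Threshold: n = (r − 1) · k + 1. With r = 12 and k = 191: n = 11 · 191 + 1 = 2101 + 1 = 2102. For n = 2101 = 11 · 191, we can put exactly 11 objects in every box, avoiding 12 in any single one — so 2102 is tight.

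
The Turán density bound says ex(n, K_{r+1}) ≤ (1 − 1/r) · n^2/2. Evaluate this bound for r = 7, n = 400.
Turán density bound = (6/7) · 400^2/2 = 480000/7 ≈ 68571.4286

Turán's theorem: ex(n, K_{r+1}) is achieved by the complete r-partite Turán graph T(n, r) with parts as balanced as possible, and is at most (1 − 1/r) · n^2/2. For r = 7, n = 400: the density bound is (6/7) · 160000/2 = 480000/7 ≈ 68571.4286. The integer-valued extremum is e(T(400, 7)) = 68571, which is strictly less than the density bound 480000/7 since 7 ∤ 400 (the parts of T(400, 7) cannot all be equal).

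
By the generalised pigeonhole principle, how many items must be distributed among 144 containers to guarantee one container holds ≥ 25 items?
n = (25 − 1)·144 + 1 = 3457

By the generalised pigeonhole principle, to guarantee some box contains ≥ r objects we need more than (r − 1) · k objects total. Threshold: n = (r − 1) · k + 1. With r = 25 and k = 144: n = 24 · 144 + 1 = 3456 + 1 = 3457. For n = 3456 = 24 · 144, we can put exactly 24 objects in every box, avoiding 25 in any single one — so 3457 is tight.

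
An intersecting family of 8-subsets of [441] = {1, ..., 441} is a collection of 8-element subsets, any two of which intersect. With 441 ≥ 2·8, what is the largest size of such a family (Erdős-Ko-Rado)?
max |F| = C(440, 7) = 603820263705560

The Erdős-Ko-Rado theorem states: for n ≥ 2k, an intersecting family of k-subsets of an n-element set has size at most C(n − 1, k − 1), with equality for 'star' families {A ⊆ [n] : |A| = k, i ∈ A} (fix an element i). For n = 441, k = 8: C(440, 7) = 603820263705560.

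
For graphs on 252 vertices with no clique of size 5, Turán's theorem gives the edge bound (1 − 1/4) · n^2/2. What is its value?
Turán density bound = (3/4) · 252^2/2 = 23814

Turán's theorem: ex(n, K_{r+1}) is achieved by the complete r-partite Turán graph T(n, r) with parts as balanced as possible, and is at most (1 − 1/r) · n^2/2. For r = 4, n = 252: the density bound is (3/4) · 63504/2 = 23814. Since 4 ∣ 252, the Turán graph T(252, 4) has parts of equal size 63, and its edge count e(T(252, 4)) = 23814 attains the density bound exactly.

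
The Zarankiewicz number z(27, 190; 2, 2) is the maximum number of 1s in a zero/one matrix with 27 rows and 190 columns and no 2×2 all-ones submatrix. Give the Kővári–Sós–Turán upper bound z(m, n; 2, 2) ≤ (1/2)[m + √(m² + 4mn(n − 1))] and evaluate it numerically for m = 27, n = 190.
z(27, 190; 2, 2) ≤ (1/2)[27 + √(27² + 4·27·190·189)] = (1/2)[27 + √3879009] = 998.26

Kővári–Sós–Turán: let r_1, ..., r_27 be the row sums and z = Σ r_i the total number of 1s. Each pair of columns can share at most one row with both entries 1 (else a 2×2 all-ones block appears), so Σ_i C(r_i, 2) ≤ C(190, 2) = 17955. By convexity Σ_i C(r_i, 2) ≥ 27·C(z/27, 2) = z(z − 27)/(2·27), giving z² − 27z − 27·190·189 ≤ 0 and hence z ≤ (1/2)[27 + √(729 + 4·969570)] = (1/2)[27 + √3879009] ≈ (1/2)(27 + 1969.52) = 998.26.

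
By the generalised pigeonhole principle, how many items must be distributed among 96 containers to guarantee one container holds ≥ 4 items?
n = (4 − 1)·96 + 1 = 289

By the generalised pigeonhole principle, to guarantee some box contains ≥ r objects we need more than (r − 1) · k objects total. Threshold: n = (r − 1) · k + 1. With r = 4 and k = 96: n = 3 · 96 + 1 = 288 + 1 = 289. For n = 288 = 3 · 96, we can put exactly 3 objects in every box, avoiding 4 in any single one — so 289 is tight.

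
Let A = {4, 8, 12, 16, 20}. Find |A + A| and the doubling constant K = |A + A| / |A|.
K = |A + A| / |A| = 9/5

Enumerate A + A = {a + b : a, b ∈ A}. With |A| = 5, there are |A|^2 = 25 ordered sum pairs; collecting distinct values, A + A = {8, 12, 16, 20, 24, 28, 32, 36, 40}, so |A + A| = 9. Thus K = 9/5. Here |A + A| = 2|A| − 1 = 9, the minimum possible — so K = 9/5 is minimal, which holds iff A is an arithmetic progression.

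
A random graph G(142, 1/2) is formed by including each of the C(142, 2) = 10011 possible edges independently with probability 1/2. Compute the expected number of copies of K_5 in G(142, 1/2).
E[# K_5] = C(142, 5) · (1/2)^C(5, 2) = 448072338 / 2^10 = 224036169/512 ≈ 437570.642578

For each 5-subset S of vertices (there are C(142, 5) = 448072338 such S), let X_S = 1 if S induces a K_5 (all C(5, 2) = 10 edges present). Then P(X_S = 1) = (1/2)^10 = 1/1024. By linearity of expectation, E[# K_5] = C(142, 5) · (1/2)^10 = 448072338 / 1024 = 224036169/512 ≈ 437570.642578.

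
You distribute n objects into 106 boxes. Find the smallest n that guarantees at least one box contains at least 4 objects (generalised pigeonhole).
n = (4 − 1)·106 + 1 = 319

By the generalised pigeonhole principle, to guarantee some box contains ≥ r objects we need more than (r − 1) · k objects total. Threshold: n = (r − 1) · k + 1. With r = 4 and k = 106: n = 3 · 106 + 1 = 318 + 1 = 319. For n = 318 = 3 · 106, we can put exactly 3 objects in every box, avoiding 4 in any single one — so 319 is tight.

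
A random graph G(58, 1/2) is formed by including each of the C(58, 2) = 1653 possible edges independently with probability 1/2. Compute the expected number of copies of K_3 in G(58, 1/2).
E[# K_3] = C(58, 3) · (1/2)^C(3, 2) = 30856 / 2^3 = 3857

For each 3-subset S of vertices (there are C(58, 3) = 30856 such S), let X_S = 1 if S induces a K_3 (all C(3, 2) = 3 edges present). Then P(X_S = 1) = (1/2)^3 = 1/8. By linearity of expectation, E[# K_3] = C(58, 3) · (1/2)^3 = 30856 / 8 = 3857.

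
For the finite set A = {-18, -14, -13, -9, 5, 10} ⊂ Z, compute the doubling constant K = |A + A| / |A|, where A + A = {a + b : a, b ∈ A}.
K = |A + A| / |A| = 18/6 = 3

Enumerate A + A = {a + b : a, b ∈ A}. With |A| = 6, there are |A|^2 = 36 ordered sum pairs; collecting distinct values, A + A = {-36, -32, -31, -28, -27, -26, -23, -22, -18, -13, -9, -8, -4, -3, 1, 10, 15, 20}, so |A + A| = 18. Thus K = 18/6 = 3. For comparison, the minimum possible |A + A| over all 6-element sets is 2·6 − 1 = 11 (so min K = 11/6), attained only by arithmetic progressions.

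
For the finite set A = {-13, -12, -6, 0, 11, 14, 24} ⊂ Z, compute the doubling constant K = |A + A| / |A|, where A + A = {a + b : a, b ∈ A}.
K = |A + A| / |A| = 26/7

Enumerate A + A = {a + b : a, b ∈ A}. With |A| = 7, there are |A|^2 = 49 ordered sum pairs; collecting distinct values, A + A = {-26, -25, -24, -19, -18, -13, -12, -6, -2, -1, 0, 1, 2, 5, 8, 11, 12, 14, 18, 22, 24, 25, 28, 35, 38, 48}, so |A + A| = 26. Thus K = 26/7. For comparison, the minimum possible |A + A| over all 7-element sets is 2·7 − 1 = 13 (so min K = 13/7), attained only by arithmetic progressions.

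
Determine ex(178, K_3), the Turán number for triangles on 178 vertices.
ex(178, K_3) = ⌊178^2/4⌋ = 7921

Mantel (1907): a triangle-free graph on n vertices has at most ⌊n^2/4⌋ edges, with equality for the complete bipartite graph K_{⌊n/2⌋, ⌈n/2⌉}. For n = 178: ⌊178^2/4⌋ = ⌊31684/4⌋ = 7921. The extremal graph is K_{89, 89}, which has 89·89 = 7921 edges.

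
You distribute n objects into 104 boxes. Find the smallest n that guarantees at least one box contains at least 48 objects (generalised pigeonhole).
n = (48 − 1)·104 + 1 = 4889

By the generalised pigeonhole principle, to guarantee some box contains ≥ r objects we need more than (r − 1) · k objects total. Threshold: n = (r − 1) · k + 1. With r = 48 and k = 104: n = 47 · 104 + 1 = 4888 + 1 = 4889. For n = 4888 = 47 · 104, we can put exactly 47 objects in every box, avoiding 48 in any single one — so 4889 is tight.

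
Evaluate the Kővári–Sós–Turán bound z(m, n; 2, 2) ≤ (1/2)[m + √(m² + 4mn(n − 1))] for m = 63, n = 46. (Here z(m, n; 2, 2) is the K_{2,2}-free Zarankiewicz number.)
z(63, 46; 2, 2) ≤ (1/2)[63 + √(63² + 4·63·46·45)] = (1/2)[63 + √525609] = 393.9945

Kővári–Sós–Turán: let r_1, ..., r_63 be the row sums and z = Σ r_i the total number of 1s. Each pair of columns can share at most one row with both entries 1 (else a 2×2 all-ones block appears), so Σ_i C(r_i, 2) ≤ C(46, 2) = 1035. By convexity Σ_i C(r_i, 2) ≥ 63·C(z/63, 2) = z(z − 63)/(2·63), giving z² − 63z − 63·46·45 ≤ 0 and hence z ≤ (1/2)[63 + √(3969 + 4·130410)] = (1/2)[63 + √525609] ≈ (1/2)(63 + 724.989) = 393.9945.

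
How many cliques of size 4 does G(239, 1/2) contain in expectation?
E[# K_4] = C(239, 4) · (1/2)^C(4, 2) = 132563501 / 2^6 = 2071304.703125

For each 4-subset S of vertices (there are C(239, 4) = 132563501 such S), let X_S = 1 if S induces a K_4 (all C(4, 2) = 6 edges present). Then P(X_S = 1) = (1/2)^6 = 1/64. By linearity of expectation, E[# K_4] = C(239, 4) · (1/2)^6 = 132563501 / 64 = 2071304.703125.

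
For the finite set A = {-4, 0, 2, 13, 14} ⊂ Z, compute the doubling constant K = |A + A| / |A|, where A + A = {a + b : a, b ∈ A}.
K = |A + A| / |A| = 15/5 = 3

Enumerate A + A = {a + b : a, b ∈ A}. With |A| = 5, there are |A|^2 = 25 ordered sum pairs; collecting distinct values, A + A = {-8, -4, -2, 0, 2, 4, 9, 10, 13, 14, 15, 16, 26, 27, 28}, so |A + A| = 15. Thus K = 15/5 = 3. For comparison, the minimum possible |A + A| over all 5-element sets is 2·5 − 1 = 9 (so min K = 9/5), attained only by arithmetic progressions.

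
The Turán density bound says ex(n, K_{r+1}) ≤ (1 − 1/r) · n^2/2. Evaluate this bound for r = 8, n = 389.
Turán density bound = (7/8) · 389^2/2 = 1059247/16 ≈ 66202.9375

Turán's theorem: ex(n, K_{r+1}) is achieved by the complete r-partite Turán graph T(n, r) with parts as balanced as possible, and is at most (1 − 1/r) · n^2/2. For r = 8, n = 389: the density bound is (7/8) · 151321/2 = 1059247/16 ≈ 66202.9375. The integer-valued extremum is e(T(389, 8)) = 66202, which is strictly less than the density bound 1059247/16 since 8 ∤ 389 (the parts of T(389, 8) cannot all be equal).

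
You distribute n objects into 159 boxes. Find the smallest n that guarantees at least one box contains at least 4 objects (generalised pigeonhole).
n = (4 − 1)·159 + 1 = 478

By the generalised pigeonhole principle, to guarantee some box contains ≥ r objects we need more than (r − 1) · k objects total. Threshold: n = (r − 1) · k + 1. With r = 4 and k = 159: n = 3 · 159 + 1 = 477 + 1 = 478. For n = 477 = 3 · 159, we can put exactly 3 objects in every box, avoiding 4 in any single one — so 478 is tight.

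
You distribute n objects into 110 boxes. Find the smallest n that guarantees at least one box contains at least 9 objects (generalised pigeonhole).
n = (9 − 1)·110 + 1 = 881

By the generalised pigeonhole principle, to guarantee some box contains ≥ r objects we need more than (r − 1) · k objects total. Threshold: n = (r − 1) · k + 1. With r = 9 and k = 110: n = 8 · 110 + 1 = 880 + 1 = 881. For n = 880 = 8 · 110, we can put exactly 8 objects in every box, avoiding 9 in any single one — so 881 is tight.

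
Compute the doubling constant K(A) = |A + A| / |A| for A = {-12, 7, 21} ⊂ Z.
K = |A + A| / |A| = 6/3 = 2

Enumerate A + A = {a + b : a, b ∈ A}. With |A| = 3, there are |A|^2 = 9 ordered sum pairs; collecting distinct values, A + A = {-24, -5, 9, 14, 28, 42}, so |A + A| = 6. Thus K = 6/3 = 2. For comparison, the minimum possible |A + A| over all 3-element sets is 2·3 − 1 = 5 (so min K = 5/3), attained only by arithmetic progressions.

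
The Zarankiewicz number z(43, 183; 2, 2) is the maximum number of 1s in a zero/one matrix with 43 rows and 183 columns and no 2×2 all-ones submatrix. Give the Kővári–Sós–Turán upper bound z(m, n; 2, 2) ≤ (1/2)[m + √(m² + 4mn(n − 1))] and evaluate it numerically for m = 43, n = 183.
z(43, 183; 2, 2) ≤ (1/2)[43 + √(43² + 4·43·183·182)] = (1/2)[43 + √5730481] = 1218.4212

Kővári–Sós–Turán: let r_1, ..., r_43 be the row sums and z = Σ r_i the total number of 1s. Each pair of columns can share at most one row with both entries 1 (else a 2×2 all-ones block appears), so Σ_i C(r_i, 2) ≤ C(183, 2) = 16653. By convexity Σ_i C(r_i, 2) ≥ 43·C(z/43, 2) = z(z − 43)/(2·43), giving z² − 43z − 43·183·182 ≤ 0 and hence z ≤ (1/2)[43 + √(1849 + 4·1432158)] = (1/2)[43 + √5730481] ≈ (1/2)(43 + 2393.8423) = 1218.4212.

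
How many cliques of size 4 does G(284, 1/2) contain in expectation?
E[# K_4] = C(284, 4) · (1/2)^C(4, 2) = 265368251 / 2^6 = 4146378.921875

For each 4-subset S of vertices (there are C(284, 4) = 265368251 such S), let X_S = 1 if S induces a K_4 (all C(4, 2) = 6 edges present). Then P(X_S = 1) = (1/2)^6 = 1/64. By linearity of expectation, E[# K_4] = C(284, 4) · (1/2)^6 = 265368251 / 64 = 4146378.921875.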